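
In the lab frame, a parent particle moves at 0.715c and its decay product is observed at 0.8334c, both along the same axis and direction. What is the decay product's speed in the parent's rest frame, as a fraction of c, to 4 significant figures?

Inverse velocity addition: u' = (u − v)/(1 − uv/c²)
= (0.8334 − 0.715)/(1 − 0.8334×0.715) = 0.1184/0.404119 = 0.2930

u' ≈ 0.2930c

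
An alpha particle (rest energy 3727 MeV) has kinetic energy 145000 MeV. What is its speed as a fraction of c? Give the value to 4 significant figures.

β ≈ 0.9997

γ = 1 + K/(m₀c²) = 1 + 145000/3727 = 39.9053
β = √(1 − 1/γ²) = 0.9997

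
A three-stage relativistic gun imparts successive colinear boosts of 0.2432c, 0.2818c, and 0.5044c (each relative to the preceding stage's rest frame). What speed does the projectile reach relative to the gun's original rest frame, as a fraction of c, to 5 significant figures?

u ≈ 0.79797c

Compose boost 2: (0.2818 + 0.2432)/(1 + 0.2818×0.2432) = 0.52500/1.068534 = 0.4913275
Compose boost 3: (0.5044 + 0.4913275)/(1 + 0.5044×0.4913275) = 0.9957275/1.247826 = 0.79797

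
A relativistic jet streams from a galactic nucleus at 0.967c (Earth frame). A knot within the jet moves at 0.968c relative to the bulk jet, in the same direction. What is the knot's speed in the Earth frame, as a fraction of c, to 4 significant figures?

Relativistic velocity addition: u = (u' + v)/(1 + u'v/c²)
= (0.968 + 0.967)/(1 + 0.968×0.967) = 1.935/1.93606 = 0.9995

u ≈ 0.9995c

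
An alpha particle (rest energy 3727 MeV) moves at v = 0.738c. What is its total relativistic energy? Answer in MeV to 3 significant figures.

E ≈ 5520 MeV

γ = 1/√(1 − 0.738²) = 1.4819
E = γm₀c² = 1.4819 × 3727 MeV = 5520 MeV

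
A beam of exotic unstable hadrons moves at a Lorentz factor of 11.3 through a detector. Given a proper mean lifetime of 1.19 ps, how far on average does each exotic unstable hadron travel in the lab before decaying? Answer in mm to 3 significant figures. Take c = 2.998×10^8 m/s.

β = √(1 − 1/γ²) = √(1 − 1/11.3²) = 0.99608
Dilated lifetime: Δt = γτ₀ = 11.3 × 1.19 ps = 13.447 ps
d = vΔt = 0.99608c × 13.447 ps = 2.9862×10^8 m/s × 1.3447×10^-11 s = 4.02 mm

d ≈ 4.02 mm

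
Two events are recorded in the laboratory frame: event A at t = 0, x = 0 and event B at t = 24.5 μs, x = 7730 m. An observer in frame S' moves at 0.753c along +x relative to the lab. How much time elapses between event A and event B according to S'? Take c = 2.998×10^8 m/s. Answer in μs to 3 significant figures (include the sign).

Δt' ≈ 7.73 μs

γ = 1/√(1 − 0.753²) = 1.5197
Δt' = γ(Δt − vΔx/c²) = 1.5197 × (24.5 μs − 0.753×7730 m / (2.998×10^8 m/s))
= 1.5197 × (5.0848 μs) = 7.73 μs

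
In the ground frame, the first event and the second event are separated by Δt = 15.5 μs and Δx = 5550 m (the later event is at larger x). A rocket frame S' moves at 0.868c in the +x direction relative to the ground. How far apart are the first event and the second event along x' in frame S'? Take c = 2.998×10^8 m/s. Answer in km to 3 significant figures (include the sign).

Δx' ≈ 3.05 km

γ = 1/√(1 − 0.868²) = 2.0138
Δx' = γ(Δx − vΔt) = 2.0138 × (5550 m − 0.868×(2.998×10^8 m/s)×15.5×10^-6 s)
= 2.0138 × (1516.5 m) = 3.05 km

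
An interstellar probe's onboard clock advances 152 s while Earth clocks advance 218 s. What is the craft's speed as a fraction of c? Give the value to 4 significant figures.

β ≈ 0.7168

γ = Δt/τ₀ = 218/152 = 1.43421
β = √(1 − 1/γ²) = √(1 − 1/1.43421²) = 0.7168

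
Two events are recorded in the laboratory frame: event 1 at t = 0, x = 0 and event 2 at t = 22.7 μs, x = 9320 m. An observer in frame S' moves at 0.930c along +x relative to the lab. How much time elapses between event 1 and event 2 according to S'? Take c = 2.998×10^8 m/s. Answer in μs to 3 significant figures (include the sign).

γ = 1/√(1 − 0.930²) = 2.7206
Δt' = γ(Δt − vΔx/c²) = 2.7206 × (22.7 μs − 0.930×9320 m / (2.998×10^8 m/s))
= 2.7206 × (-6.2113 μs) = -16.9 μs

Δt' ≈ -16.9 μs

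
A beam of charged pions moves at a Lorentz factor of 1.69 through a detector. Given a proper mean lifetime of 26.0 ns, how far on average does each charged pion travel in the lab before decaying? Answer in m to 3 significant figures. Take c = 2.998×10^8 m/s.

β = √(1 − 1/γ²) = √(1 − 1/1.69²) = 0.80615
Dilated lifetime: Δt = γτ₀ = 1.69 × 26.0 ns = 43.940 ns
d = vΔt = 0.80615c × 43.940 ns = 2.4168×10^8 m/s × 4.3940×10^-8 s = 10.6 m

d ≈ 10.6 m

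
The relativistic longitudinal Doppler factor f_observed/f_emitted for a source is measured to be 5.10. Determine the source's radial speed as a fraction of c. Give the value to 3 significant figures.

β ≈ 0.926

f_obs/f_src = √((1+β)/(1−β)) = 5.10  ⇒  (1+β)/(1−β) = 26.010
β = |1 − D²|/(1 + D²) = |1 − 26.010|/(1 + 26.010) = 0.926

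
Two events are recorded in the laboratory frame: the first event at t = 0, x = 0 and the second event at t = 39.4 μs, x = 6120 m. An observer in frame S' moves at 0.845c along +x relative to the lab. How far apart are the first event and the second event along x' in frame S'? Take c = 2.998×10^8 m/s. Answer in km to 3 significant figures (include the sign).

Δx' ≈ -7.22 km

γ = 1/√(1 − 0.845²) = 1.8700
Δx' = γ(Δx − vΔt) = 1.8700 × (6120 m − 0.845×(2.998×10^8 m/s)×39.4×10^-6 s)
= 1.8700 × (-3861.2 m) = -7.22 km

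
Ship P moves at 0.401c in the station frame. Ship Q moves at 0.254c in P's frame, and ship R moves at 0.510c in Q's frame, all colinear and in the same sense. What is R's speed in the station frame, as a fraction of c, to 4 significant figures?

u ≈ 0.8475c

Compose boost 2: (0.254 + 0.401)/(1 + 0.254×0.401) = 0.6550/1.10185 = 0.594453
Compose boost 3: (0.510 + 0.594453)/(1 + 0.510×0.594453) = 1.10445/1.30317 = 0.8475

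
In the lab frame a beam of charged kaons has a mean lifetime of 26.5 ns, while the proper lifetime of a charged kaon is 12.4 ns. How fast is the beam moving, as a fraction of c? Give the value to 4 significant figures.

β ≈ 0.8838

γ = Δt/τ₀ = 26.5/12.4 = 2.13710
β = √(1 − 1/γ²) = √(1 − 1/2.13710²) = 0.8838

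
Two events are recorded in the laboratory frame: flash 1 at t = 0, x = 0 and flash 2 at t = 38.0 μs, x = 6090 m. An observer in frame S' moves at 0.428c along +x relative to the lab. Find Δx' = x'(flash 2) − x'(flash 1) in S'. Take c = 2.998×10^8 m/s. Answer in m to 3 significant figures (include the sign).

Δx' ≈ 1340 m

γ = 1/√(1 − 0.428²) = 1.1065
Δx' = γ(Δx − vΔt) = 1.1065 × (6090 m − 0.428×(2.998×10^8 m/s)×38.0×10^-6 s)
= 1.1065 × (1214.1 m) = 1340 m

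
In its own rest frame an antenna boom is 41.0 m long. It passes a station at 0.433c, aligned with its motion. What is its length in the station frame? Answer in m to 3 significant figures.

γ = 1/√(1 − 0.433²) = 1.1094
Length contraction: L = L₀/γ = 41.0/1.1094 = 37.0 m

L ≈ 37.0 m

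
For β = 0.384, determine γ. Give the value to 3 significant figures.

γ = 1/√(1 − β²) = 1/√(1 − 0.384²) = 1/√(0.85254) = 1.08

γ ≈ 1.08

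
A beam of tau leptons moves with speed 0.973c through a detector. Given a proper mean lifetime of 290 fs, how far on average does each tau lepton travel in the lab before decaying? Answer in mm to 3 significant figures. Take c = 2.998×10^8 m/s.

γ = 1/√(1 − 0.973²) = 4.3327
Dilated lifetime: Δt = γτ₀ = 4.3327 × 290 fs = 1256.5 fs
d = vΔt = 0.973c × 1256.5 fs = 2.9171×10^8 m/s × 1.2565×10^-12 s = 0.367 mm

d ≈ 0.367 mm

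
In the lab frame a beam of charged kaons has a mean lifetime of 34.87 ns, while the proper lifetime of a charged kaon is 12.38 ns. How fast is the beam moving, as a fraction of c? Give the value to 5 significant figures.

β ≈ 0.93485

γ = Δt/τ₀ = 34.87/12.38 = 2.816640
β = √(1 − 1/γ²) = √(1 − 1/2.816640²) = 0.93485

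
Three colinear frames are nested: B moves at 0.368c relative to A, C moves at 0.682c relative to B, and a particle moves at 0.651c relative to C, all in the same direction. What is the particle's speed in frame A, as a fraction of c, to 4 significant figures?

Compose boost 2: (0.682 + 0.368)/(1 + 0.682×0.368) = 1.050/1.25098 = 0.839345
Compose boost 3: (0.651 + 0.839345)/(1 + 0.651×0.839345) = 1.49034/1.54641 = 0.9637

u ≈ 0.9637c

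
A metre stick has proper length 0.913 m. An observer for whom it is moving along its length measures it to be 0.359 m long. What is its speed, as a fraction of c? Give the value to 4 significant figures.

β ≈ 0.9194

γ = L₀/L = 0.913/0.359 = 2.54318
β = √(1 − 1/γ²) = 0.9194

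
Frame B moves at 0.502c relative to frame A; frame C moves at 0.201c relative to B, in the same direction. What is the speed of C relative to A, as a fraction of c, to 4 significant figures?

u ≈ 0.6386c

Compose boost 2: (0.201 + 0.502)/(1 + 0.201×0.502) = 0.7030/1.10090 = 0.6386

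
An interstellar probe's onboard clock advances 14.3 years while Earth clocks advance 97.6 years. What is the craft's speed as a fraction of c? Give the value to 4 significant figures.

β ≈ 0.9892

γ = Δt/τ₀ = 97.6/14.3 = 6.82517
β = √(1 − 1/γ²) = √(1 − 1/6.82517²) = 0.9892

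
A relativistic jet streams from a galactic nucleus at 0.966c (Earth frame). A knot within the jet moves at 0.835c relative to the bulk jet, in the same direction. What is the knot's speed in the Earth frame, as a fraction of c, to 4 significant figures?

u ≈ 0.9969c

Relativistic velocity addition: u = (u' + v)/(1 + u'v/c²)
= (0.835 + 0.966)/(1 + 0.835×0.966) = 1.801/1.80661 = 0.9969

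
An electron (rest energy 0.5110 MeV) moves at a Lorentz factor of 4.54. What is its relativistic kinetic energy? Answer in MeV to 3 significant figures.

K ≈ 1.81 MeV

γ = 4.54 (given)
K = (γ − 1)m₀c² = (4.54 − 1) × 0.5110 MeV = 3.5400 × 0.5110 MeV = 1.81 MeV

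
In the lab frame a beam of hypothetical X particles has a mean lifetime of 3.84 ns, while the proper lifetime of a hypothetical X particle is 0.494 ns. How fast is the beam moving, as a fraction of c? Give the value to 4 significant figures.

β ≈ 0.9917

γ = Δt/τ₀ = 3.84/0.494 = 7.77328
β = √(1 − 1/γ²) = √(1 − 1/7.77328²) = 0.9917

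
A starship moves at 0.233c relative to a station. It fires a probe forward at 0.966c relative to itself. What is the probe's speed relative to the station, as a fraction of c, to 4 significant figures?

Relativistic velocity addition: u = (u' + v)/(1 + u'v/c²)
= (0.966 + 0.233)/(1 + 0.966×0.233) = 1.199/1.22508 = 0.9787

u ≈ 0.9787c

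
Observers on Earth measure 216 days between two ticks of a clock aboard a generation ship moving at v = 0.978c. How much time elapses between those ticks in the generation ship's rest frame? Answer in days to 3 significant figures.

τ₀ ≈ 45.1 days

γ = 1/√(1 − 0.978²) = 4.7938
Proper time: τ₀ = Δt/γ = 216/4.7938 = 45.1 days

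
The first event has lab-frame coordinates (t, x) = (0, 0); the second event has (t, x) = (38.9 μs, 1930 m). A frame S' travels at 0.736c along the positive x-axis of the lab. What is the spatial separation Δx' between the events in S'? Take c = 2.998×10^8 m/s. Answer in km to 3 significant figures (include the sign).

γ = 1/√(1 − 0.736²) = 1.4771
Δx' = γ(Δx − vΔt) = 1.4771 × (1930 m − 0.736×(2.998×10^8 m/s)×38.9×10^-6 s)
= 1.4771 × (-6653.4 m) = -9.83 km

Δx' ≈ -9.83 km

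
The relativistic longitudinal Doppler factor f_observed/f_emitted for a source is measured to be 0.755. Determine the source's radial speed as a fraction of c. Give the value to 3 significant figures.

β ≈ 0.274

f_obs/f_src = √((1−β)/(1+β)) = 0.755  ⇒  (1−β)/(1+β) = 0.57003
β = |1 − D²|/(1 + D²) = |1 − 0.57003|/(1 + 0.57003) = 0.274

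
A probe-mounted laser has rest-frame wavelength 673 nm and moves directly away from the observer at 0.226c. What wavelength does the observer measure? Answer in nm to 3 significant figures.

Relativistic Doppler: λ_obs = λ_src √((1+β)/(1−β))
= 673 × √(1.2260/0.77400) = 673 × 1.2586 = 847 nm

λ_obs ≈ 847 nm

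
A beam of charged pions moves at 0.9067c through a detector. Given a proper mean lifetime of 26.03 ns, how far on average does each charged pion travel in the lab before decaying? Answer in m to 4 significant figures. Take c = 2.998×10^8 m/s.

d ≈ 16.78 m

γ = 1/√(1 − 0.9067²) = 2.37093
Dilated lifetime: Δt = γτ₀ = 2.37093 × 26.03 ns = 61.7152 ns
d = vΔt = 0.9067c × 61.7152 ns = 2.71829×10^8 m/s × 6.17152×10^-8 s = 16.78 m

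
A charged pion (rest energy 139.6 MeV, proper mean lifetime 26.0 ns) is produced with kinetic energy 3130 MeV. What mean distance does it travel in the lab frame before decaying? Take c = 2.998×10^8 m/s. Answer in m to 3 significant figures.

d ≈ 182 m

γ = 1 + K/(m₀c²) = 1 + 3130/139.6 = 23.421
β = √(1 − 1/γ²) = 0.99909
Dilated lifetime: γτ₀ = 23.421 × 26.0 ns = 608.95 ns
d = βc·γτ₀ = 0.99909 × (2.998×10^8 m/s) × 6.0895×10^-7 s = 182 m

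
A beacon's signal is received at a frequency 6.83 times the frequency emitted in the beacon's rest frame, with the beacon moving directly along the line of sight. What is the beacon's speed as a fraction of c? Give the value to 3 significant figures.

f_obs/f_src = √((1+β)/(1−β)) = 6.83  ⇒  (1+β)/(1−β) = 46.649
β = |1 − D²|/(1 + D²) = |1 − 46.649|/(1 + 46.649) = 0.958

β ≈ 0.958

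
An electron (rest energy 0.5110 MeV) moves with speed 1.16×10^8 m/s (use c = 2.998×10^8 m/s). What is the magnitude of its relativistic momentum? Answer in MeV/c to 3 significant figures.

β = v/c = 1.16×10^8 / 2.998×10^8 = 0.38692
γ = 1/√(1 − 0.38692²) = 1.0845
p = γβm₀c = 1.0845 × 0.38692 × 0.5110 MeV/c = 0.214 MeV/c

p ≈ 0.214 MeV/c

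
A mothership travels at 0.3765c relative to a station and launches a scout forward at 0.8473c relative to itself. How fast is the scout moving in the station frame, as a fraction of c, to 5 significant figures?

u ≈ 0.92782c

Compose boost 2: (0.8473 + 0.3765)/(1 + 0.8473×0.3765) = 1.2238/1.319008 = 0.92782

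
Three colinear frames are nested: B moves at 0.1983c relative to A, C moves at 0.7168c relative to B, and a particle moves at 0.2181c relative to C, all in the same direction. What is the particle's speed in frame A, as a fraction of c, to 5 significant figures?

u ≈ 0.86769c

Compose boost 2: (0.7168 + 0.1983)/(1 + 0.7168×0.1983) = 0.91510/1.142141 = 0.8012143
Compose boost 3: (0.2181 + 0.8012143)/(1 + 0.2181×0.8012143) = 1.019314/1.174745 = 0.86769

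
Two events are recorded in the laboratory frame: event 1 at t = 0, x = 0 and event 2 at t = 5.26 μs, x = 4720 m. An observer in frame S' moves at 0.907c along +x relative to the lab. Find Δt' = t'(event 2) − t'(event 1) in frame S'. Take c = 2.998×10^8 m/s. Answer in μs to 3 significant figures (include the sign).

γ = 1/√(1 − 0.907²) = 2.3746
Δt' = γ(Δt − vΔx/c²) = 2.3746 × (5.26 μs − 0.907×4720 m / (2.998×10^8 m/s))
= 2.3746 × (-9.0197 μs) = -21.4 μs

Δt' ≈ -21.4 μs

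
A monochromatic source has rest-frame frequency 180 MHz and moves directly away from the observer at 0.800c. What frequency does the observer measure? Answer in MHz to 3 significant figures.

f_obs ≈ 60.0 MHz

Relativistic Doppler: f_obs = f_src √((1−β)/(1+β))
= 180 × √(0.20000/1.8000) = 180 × 0.33333 = 60.0 MHz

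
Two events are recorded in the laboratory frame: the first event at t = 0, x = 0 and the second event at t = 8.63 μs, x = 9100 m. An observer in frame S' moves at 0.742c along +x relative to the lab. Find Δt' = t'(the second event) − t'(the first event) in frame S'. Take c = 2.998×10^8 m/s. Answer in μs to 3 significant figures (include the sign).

γ = 1/√(1 − 0.742²) = 1.4916
Δt' = γ(Δt − vΔx/c²) = 1.4916 × (8.63 μs − 0.742×9100 m / (2.998×10^8 m/s))
= 1.4916 × (-13.892 μs) = -20.7 μs

Δt' ≈ -20.7 μs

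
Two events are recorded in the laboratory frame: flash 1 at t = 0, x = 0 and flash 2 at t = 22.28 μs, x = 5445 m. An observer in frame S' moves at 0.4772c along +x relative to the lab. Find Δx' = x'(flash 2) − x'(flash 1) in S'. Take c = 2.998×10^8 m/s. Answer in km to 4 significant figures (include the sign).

γ = 1/√(1 − 0.4772²) = 1.13792
Δx' = γ(Δx − vΔt) = 1.13792 × (5445 m − 0.4772×(2.998×10^8 m/s)×22.28×10^-6 s)
= 1.13792 × (2257.52 m) = 2.569 km

Δx' ≈ 2.569 km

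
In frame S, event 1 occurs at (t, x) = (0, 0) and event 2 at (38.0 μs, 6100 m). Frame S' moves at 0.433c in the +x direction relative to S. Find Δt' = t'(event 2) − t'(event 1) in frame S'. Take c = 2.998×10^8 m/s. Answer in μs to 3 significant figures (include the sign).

γ = 1/√(1 − 0.433²) = 1.1094
Δt' = γ(Δt − vΔx/c²) = 1.1094 × (38.0 μs − 0.433×6100 m / (2.998×10^8 m/s))
= 1.1094 × (29.190 μs) = 32.4 μs

Δt' ≈ 32.4 μs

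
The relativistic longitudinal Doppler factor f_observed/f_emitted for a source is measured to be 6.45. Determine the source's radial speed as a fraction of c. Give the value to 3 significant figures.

f_obs/f_src = √((1+β)/(1−β)) = 6.45  ⇒  (1+β)/(1−β) = 41.602
β = |1 − D²|/(1 + D²) = |1 − 41.602|/(1 + 41.602) = 0.953

β ≈ 0.953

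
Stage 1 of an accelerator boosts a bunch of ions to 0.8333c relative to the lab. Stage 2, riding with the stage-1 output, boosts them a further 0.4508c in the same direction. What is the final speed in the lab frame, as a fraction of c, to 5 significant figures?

Compose boost 2: (0.4508 + 0.8333)/(1 + 0.4508×0.8333) = 1.2841/1.375652 = 0.93345

u ≈ 0.93345c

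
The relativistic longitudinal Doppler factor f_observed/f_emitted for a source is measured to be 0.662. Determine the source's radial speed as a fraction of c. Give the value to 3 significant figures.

f_obs/f_src = √((1−β)/(1+β)) = 0.662  ⇒  (1−β)/(1+β) = 0.43824
β = |1 − D²|/(1 + D²) = |1 − 0.43824|/(1 + 0.43824) = 0.391

β ≈ 0.391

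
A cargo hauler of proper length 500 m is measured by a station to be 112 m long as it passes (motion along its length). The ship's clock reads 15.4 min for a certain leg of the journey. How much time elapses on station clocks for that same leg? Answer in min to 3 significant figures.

Δt ≈ 68.8 min

Length contraction ⇒ γ = L₀/L = 500/112 = 4.4643
Time dilation: Δt = γτ₀ = 4.4643 × 15.4 min = 68.8 min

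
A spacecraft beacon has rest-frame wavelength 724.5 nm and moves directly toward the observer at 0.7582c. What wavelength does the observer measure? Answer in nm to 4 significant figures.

λ_obs ≈ 268.7 nm

Relativistic Doppler: λ_obs = λ_src √((1−β)/(1+β))
= 724.5 × √(0.241800/1.75820) = 724.5 × 0.370846 = 268.7 nm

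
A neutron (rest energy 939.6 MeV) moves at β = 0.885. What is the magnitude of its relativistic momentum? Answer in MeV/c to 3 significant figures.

p ≈ 1790 MeV/c

γ = 1/√(1 − 0.885²) = 2.1478
p = γβm₀c = 2.1478 × 0.885 × 939.6 MeV/c = 1790 MeV/c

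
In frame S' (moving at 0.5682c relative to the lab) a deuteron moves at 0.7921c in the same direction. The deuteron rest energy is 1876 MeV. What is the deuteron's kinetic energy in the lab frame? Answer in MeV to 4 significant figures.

u_lab = (0.7921 + 0.5682)/(1 + 0.7921×0.5682) = 0.9380919
γ = 1/√(1 − 0.9380919²) = 2.88695
K = (γ − 1)m₀c² = (2.88695 − 1) × 1876 = 1.88695 × 1876 = 3540 MeV

K ≈ 3540 MeV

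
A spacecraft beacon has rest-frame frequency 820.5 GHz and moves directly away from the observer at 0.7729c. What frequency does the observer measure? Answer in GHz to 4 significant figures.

f_obs ≈ 293.7 GHz

Relativistic Doppler: f_obs = f_src √((1−β)/(1+β))
= 820.5 × √(0.227100/1.77290) = 820.5 × 0.357904 = 293.7 GHz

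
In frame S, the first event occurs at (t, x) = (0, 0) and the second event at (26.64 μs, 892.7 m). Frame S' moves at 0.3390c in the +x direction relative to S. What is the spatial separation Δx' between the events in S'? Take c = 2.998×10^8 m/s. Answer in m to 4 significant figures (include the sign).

γ = 1/√(1 − 0.3390²) = 1.06294
Δx' = γ(Δx − vΔt) = 1.06294 × (892.7 m − 0.3390×(2.998×10^8 m/s)×26.64×10^-6 s)
= 1.06294 × (-1814.78 m) = -1929 m

Δx' ≈ -1929 m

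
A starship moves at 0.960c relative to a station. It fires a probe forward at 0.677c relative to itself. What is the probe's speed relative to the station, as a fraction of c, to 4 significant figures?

Relativistic velocity addition: u = (u' + v)/(1 + u'v/c²)
= (0.677 + 0.960)/(1 + 0.677×0.960) = 1.637/1.64992 = 0.9922

u ≈ 0.9922c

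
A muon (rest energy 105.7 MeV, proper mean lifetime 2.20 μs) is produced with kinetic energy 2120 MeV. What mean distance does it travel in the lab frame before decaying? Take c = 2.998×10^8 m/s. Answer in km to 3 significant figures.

d ≈ 13.9 km

γ = 1 + K/(m₀c²) = 1 + 2120/105.7 = 21.057
β = √(1 − 1/γ²) = 0.99887
Dilated lifetime: γτ₀ = 21.057 × 2.20 μs = 46.325 μs
d = βc·γτ₀ = 0.99887 × (2.998×10^8 m/s) × 4.6325×10^-5 s = 13.9 km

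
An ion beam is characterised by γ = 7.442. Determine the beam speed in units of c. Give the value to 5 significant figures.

β = √(1 − 1/γ²) = √(1 − 1/7.442²) = √(0.9819440) = 0.99093

β ≈ 0.99093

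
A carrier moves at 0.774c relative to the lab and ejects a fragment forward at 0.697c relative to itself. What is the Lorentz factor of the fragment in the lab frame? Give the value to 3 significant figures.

u_lab = (0.697 + 0.774)/(1 + 0.697×0.774) = 1.471/1.53948 = 0.955519
γ = 1/√(1 − 0.955519²) = 3.39

γ ≈ 3.39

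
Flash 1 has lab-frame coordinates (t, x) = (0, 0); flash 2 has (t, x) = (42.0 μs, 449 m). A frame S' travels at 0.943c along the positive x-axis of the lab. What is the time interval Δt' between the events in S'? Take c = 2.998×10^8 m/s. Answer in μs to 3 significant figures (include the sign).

γ = 1/√(1 − 0.943²) = 3.0049
Δt' = γ(Δt − vΔx/c²) = 3.0049 × (42.0 μs − 0.943×449 m / (2.998×10^8 m/s))
= 3.0049 × (40.588 μs) = 122 μs

Δt' ≈ 122 μs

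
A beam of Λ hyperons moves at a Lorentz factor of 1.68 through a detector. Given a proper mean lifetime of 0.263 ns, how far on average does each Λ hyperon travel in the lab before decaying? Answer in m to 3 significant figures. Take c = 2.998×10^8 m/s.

β = √(1 − 1/γ²) = √(1 − 1/1.68²) = 0.80355
Dilated lifetime: Δt = γτ₀ = 1.68 × 0.263 ns = 0.44184 ns
d = vΔt = 0.80355c × 0.44184 ns = 2.4090×10^8 m/s × 4.4184×10^-10 s = 0.106 m

d ≈ 0.106 m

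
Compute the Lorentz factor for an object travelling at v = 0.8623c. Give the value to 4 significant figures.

γ = 1/√(1 − β²) = 1/√(1 − 0.8623²) = 1/√(0.256439) = 1.975

γ ≈ 1.975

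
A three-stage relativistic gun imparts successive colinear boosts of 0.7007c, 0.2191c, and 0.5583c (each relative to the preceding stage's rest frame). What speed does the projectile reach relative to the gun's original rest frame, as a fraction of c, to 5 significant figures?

u ≈ 0.93807c

Compose boost 2: (0.2191 + 0.7007)/(1 + 0.2191×0.7007) = 0.91980/1.153523 = 0.7973831
Compose boost 3: (0.5583 + 0.7973831)/(1 + 0.5583×0.7973831) = 1.355683/1.445179 = 0.93807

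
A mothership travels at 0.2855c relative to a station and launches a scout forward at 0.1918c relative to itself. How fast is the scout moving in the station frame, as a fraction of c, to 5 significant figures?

Compose boost 2: (0.1918 + 0.2855)/(1 + 0.1918×0.2855) = 0.47730/1.054759 = 0.45252

u ≈ 0.45252c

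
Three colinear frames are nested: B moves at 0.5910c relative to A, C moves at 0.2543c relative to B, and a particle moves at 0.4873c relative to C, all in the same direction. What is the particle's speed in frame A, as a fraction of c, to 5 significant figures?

Compose boost 2: (0.2543 + 0.5910)/(1 + 0.2543×0.5910) = 0.84530/1.150291 = 0.7348573
Compose boost 3: (0.4873 + 0.7348573)/(1 + 0.4873×0.7348573) = 1.222157/1.358096 = 0.89990

u ≈ 0.89990c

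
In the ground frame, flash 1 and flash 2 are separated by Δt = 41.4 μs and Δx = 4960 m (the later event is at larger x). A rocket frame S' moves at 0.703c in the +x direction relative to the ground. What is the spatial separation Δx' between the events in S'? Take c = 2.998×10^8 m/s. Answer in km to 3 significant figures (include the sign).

γ = 1/√(1 − 0.703²) = 1.4061
Δx' = γ(Δx − vΔt) = 1.4061 × (4960 m − 0.703×(2.998×10^8 m/s)×41.4×10^-6 s)
= 1.4061 × (-3765.4 m) = -5.29 km

Δx' ≈ -5.29 km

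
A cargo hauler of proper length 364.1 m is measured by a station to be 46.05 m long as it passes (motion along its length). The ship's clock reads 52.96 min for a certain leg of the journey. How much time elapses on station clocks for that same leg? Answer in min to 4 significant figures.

Length contraction ⇒ γ = L₀/L = 364.1/46.05 = 7.90662
Time dilation: Δt = γτ₀ = 7.90662 × 52.96 min = 418.7 min

Δt ≈ 418.7 min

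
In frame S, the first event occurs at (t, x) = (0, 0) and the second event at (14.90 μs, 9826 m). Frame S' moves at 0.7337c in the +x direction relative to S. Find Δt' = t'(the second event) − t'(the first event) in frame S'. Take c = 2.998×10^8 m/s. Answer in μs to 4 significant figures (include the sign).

γ = 1/√(1 − 0.7337²) = 1.47173
Δt' = γ(Δt − vΔx/c²) = 1.47173 × (14.90 μs − 0.7337×9826 m / (2.998×10^8 m/s))
= 1.47173 × (-9.14715 μs) = -13.46 μs

Δt' ≈ -13.46 μs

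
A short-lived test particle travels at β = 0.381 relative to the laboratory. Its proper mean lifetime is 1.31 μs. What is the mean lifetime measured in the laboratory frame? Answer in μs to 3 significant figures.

Δt ≈ 1.42 μs

γ = 1/√(1 − 0.381²) = 1.0816
Time dilation: Δt = γτ₀ = 1.0816 × 1.31 μs = 1.42 μs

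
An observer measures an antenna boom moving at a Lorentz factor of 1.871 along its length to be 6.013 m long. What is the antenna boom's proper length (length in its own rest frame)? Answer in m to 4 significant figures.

L₀ ≈ 11.25 m

γ = 1.871 (given)
L₀ = γL = 1.871 × 6.013 = 11.25 m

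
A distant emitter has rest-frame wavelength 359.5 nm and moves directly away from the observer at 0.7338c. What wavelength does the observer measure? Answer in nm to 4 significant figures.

Relativistic Doppler: λ_obs = λ_src √((1+β)/(1−β))
= 359.5 × √(1.73380/0.266200) = 359.5 × 2.55209 = 917.5 nm

λ_obs ≈ 917.5 nm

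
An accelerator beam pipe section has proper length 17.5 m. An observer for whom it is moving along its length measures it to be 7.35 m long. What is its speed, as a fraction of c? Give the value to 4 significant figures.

β ≈ 0.9075

γ = L₀/L = 17.5/7.35 = 2.38095
β = √(1 − 1/γ²) = 0.9075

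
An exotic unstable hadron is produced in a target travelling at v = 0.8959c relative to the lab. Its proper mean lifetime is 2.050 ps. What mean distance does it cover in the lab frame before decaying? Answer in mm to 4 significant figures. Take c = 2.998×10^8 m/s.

γ = 1/√(1 − 0.8959²) = 2.25096
Dilated lifetime: Δt = γτ₀ = 2.25096 × 2.050 ps = 4.61446 ps
d = vΔt = 0.8959c × 4.61446 ps = 2.68591×10^8 m/s × 4.61446×10^-12 s = 1.239 mm

d ≈ 1.239 mm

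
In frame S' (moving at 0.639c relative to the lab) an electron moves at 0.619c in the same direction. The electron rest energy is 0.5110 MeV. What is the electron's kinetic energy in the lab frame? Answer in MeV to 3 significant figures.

K ≈ 0.669 MeV

u_lab = (0.619 + 0.639)/(1 + 0.619×0.639) = 0.901443
γ = 1/√(1 − 0.901443²) = 2.3100
K = (γ − 1)m₀c² = (2.3100 − 1) × 0.5110 = 1.3100 × 0.5110 = 0.669 MeV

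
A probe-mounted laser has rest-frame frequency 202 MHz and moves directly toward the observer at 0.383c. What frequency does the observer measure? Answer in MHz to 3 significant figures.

Relativistic Doppler: f_obs = f_src √((1+β)/(1−β))
= 202 × √(1.3830/0.61700) = 202 × 1.4972 = 302 MHz

f_obs ≈ 302 MHz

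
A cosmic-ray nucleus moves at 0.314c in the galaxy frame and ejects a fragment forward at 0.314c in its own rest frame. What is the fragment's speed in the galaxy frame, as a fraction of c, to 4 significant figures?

Compose boost 2: (0.314 + 0.314)/(1 + 0.314×0.314) = 0.6280/1.09860 = 0.5716

u ≈ 0.5716c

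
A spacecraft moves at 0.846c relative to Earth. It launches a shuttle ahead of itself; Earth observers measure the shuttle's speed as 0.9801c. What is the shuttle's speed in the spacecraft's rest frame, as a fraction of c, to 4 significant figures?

u' ≈ 0.7850c

Inverse velocity addition: u' = (u − v)/(1 − uv/c²)
= (0.9801 − 0.846)/(1 − 0.9801×0.846) = 0.1341/0.170835 = 0.7850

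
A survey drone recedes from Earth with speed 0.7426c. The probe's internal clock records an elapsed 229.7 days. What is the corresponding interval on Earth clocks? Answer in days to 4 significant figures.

Δt ≈ 343.0 days

γ = 1/√(1 − 0.7426²) = 1.49313
Time dilation: Δt = γτ₀ = 1.49313 × 229.7 days = 343.0 days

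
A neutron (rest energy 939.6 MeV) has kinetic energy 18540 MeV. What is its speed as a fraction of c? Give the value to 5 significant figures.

γ = 1 + K/(m₀c²) = 1 + 18540/939.6 = 20.73180
β = √(1 − 1/γ²) = 0.99884

β ≈ 0.99884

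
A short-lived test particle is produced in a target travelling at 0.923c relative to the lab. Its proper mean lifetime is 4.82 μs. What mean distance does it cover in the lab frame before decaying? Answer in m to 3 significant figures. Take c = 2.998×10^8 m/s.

γ = 1/√(1 − 0.923²) = 2.5988
Dilated lifetime: Δt = γτ₀ = 2.5988 × 4.82 μs = 12.526 μs
d = vΔt = 0.923c × 12.526 μs = 2.7672×10^8 m/s × 1.2526×10^-5 s = 3470 m

d ≈ 3470 m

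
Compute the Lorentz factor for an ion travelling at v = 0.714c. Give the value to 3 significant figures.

γ = 1/√(1 − β²) = 1/√(1 − 0.714²) = 1/√(0.49020) = 1.43

γ ≈ 1.43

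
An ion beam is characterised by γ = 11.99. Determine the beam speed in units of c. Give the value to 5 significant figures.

β ≈ 0.99652

β = √(1 − 1/γ²) = √(1 − 1/11.99²) = √(0.9930440) = 0.99652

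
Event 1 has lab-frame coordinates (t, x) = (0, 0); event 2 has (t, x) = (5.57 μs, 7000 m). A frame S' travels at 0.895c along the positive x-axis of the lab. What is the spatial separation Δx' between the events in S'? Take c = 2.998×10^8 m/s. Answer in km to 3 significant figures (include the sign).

γ = 1/√(1 − 0.895²) = 2.2418
Δx' = γ(Δx − vΔt) = 2.2418 × (7000 m − 0.895×(2.998×10^8 m/s)×5.57×10^-6 s)
= 2.2418 × (5505.5 m) = 12.3 km

Δx' ≈ 12.3 km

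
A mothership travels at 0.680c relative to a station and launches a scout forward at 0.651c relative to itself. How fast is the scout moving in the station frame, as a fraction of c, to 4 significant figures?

u ≈ 0.9226c

Compose boost 2: (0.651 + 0.680)/(1 + 0.651×0.680) = 1.331/1.44268 = 0.9226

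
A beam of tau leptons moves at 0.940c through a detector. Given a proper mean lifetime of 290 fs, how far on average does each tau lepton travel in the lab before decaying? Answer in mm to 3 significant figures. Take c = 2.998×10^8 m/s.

γ = 1/√(1 − 0.940²) = 2.9311
Dilated lifetime: Δt = γτ₀ = 2.9311 × 290 fs = 850.01 fs
d = vΔt = 0.940c × 850.01 fs = 2.8181×10^8 m/s × 8.5001×10^-13 s = 0.240 mm

d ≈ 0.240 mm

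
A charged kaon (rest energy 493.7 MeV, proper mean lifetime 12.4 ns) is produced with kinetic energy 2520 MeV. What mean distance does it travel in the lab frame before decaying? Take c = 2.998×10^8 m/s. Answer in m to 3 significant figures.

γ = 1 + K/(m₀c²) = 1 + 2520/493.7 = 6.1043
β = √(1 − 1/γ²) = 0.98649
Dilated lifetime: γτ₀ = 6.1043 × 12.4 ns = 75.693 ns
d = βc·γτ₀ = 0.98649 × (2.998×10^8 m/s) × 7.5693×10^-8 s = 22.4 m

d ≈ 22.4 m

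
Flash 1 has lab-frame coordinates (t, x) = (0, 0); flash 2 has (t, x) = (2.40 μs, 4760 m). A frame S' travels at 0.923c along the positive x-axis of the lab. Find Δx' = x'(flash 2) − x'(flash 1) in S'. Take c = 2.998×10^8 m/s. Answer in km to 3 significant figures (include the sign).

γ = 1/√(1 − 0.923²) = 2.5988
Δx' = γ(Δx − vΔt) = 2.5988 × (4760 m − 0.923×(2.998×10^8 m/s)×2.40×10^-6 s)
= 2.5988 × (4095.9 m) = 10.6 km

Δx' ≈ 10.6 km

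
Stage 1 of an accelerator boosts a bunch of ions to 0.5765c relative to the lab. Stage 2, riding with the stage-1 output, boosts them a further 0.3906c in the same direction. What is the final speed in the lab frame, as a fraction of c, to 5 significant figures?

u ≈ 0.78935c

Compose boost 2: (0.3906 + 0.5765)/(1 + 0.3906×0.5765) = 0.96710/1.225181 = 0.78935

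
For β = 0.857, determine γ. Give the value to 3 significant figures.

γ = 1/√(1 − β²) = 1/√(1 − 0.857²) = 1/√(0.26555) = 1.94

γ ≈ 1.94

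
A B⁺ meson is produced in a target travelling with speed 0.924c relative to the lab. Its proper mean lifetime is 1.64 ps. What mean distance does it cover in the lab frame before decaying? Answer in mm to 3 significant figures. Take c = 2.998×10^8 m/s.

γ = 1/√(1 − 0.924²) = 2.6151
Dilated lifetime: Δt = γτ₀ = 2.6151 × 1.64 ps = 4.2888 ps
d = vΔt = 0.924c × 4.2888 ps = 2.7702×10^8 m/s × 4.2888×10^-12 s = 1.19 mm

d ≈ 1.19 mm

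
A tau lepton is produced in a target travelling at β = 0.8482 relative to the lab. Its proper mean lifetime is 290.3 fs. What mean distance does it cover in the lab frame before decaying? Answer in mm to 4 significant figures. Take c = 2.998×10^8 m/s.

d ≈ 0.1394 mm

γ = 1/√(1 − 0.8482²) = 1.88795
Dilated lifetime: Δt = γτ₀ = 1.88795 × 290.3 fs = 548.071 fs
d = vΔt = 0.8482c × 548.071 fs = 2.54290×10^8 m/s × 5.48071×10^-13 s = 0.1394 mm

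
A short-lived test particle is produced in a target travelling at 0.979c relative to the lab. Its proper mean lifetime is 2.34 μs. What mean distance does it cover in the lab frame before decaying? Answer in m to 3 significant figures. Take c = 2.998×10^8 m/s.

d ≈ 3370 m

γ = 1/√(1 − 0.979²) = 4.9053
Dilated lifetime: Δt = γτ₀ = 4.9053 × 2.34 μs = 11.478 μs
d = vΔt = 0.979c × 11.478 μs = 2.9350×10^8 m/s × 1.1478×10^-5 s = 3370 m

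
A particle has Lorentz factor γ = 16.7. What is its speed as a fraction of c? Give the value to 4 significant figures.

β ≈ 0.9982

β = √(1 − 1/γ²) = √(1 − 1/16.7²) = √(0.996414) = 0.9982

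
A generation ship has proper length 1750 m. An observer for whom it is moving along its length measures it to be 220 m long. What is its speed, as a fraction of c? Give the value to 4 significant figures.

γ = L₀/L = 1750/220 = 7.95455
β = √(1 − 1/γ²) = 0.9921

β ≈ 0.9921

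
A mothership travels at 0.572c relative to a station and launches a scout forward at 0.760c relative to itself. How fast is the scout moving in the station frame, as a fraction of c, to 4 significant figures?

Compose boost 2: (0.760 + 0.572)/(1 + 0.760×0.572) = 1.332/1.43472 = 0.9284

u ≈ 0.9284c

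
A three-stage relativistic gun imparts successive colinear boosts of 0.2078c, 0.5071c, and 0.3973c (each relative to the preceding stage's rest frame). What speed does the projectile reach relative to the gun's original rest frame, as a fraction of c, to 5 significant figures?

u ≈ 0.83062c

Compose boost 2: (0.5071 + 0.2078)/(1 + 0.5071×0.2078) = 0.71490/1.105375 = 0.6467486
Compose boost 3: (0.3973 + 0.6467486)/(1 + 0.3973×0.6467486) = 1.044049/1.256953 = 0.83062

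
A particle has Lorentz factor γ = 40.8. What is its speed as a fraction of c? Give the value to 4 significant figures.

β ≈ 0.9997

β = √(1 − 1/γ²) = √(1 − 1/40.8²) = √(0.999399) = 0.9997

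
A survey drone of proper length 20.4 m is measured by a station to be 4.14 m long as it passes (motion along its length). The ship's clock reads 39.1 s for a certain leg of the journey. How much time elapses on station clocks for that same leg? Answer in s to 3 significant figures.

Δt ≈ 193 s

Length contraction ⇒ γ = L₀/L = 20.4/4.14 = 4.9275
Time dilation: Δt = γτ₀ = 4.9275 × 39.1 s = 193 s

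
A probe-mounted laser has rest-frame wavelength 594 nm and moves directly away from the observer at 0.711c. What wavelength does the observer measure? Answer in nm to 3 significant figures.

Relativistic Doppler: λ_obs = λ_src √((1+β)/(1−β))
= 594 × √(1.7110/0.28900) = 594 × 2.4332 = 1450 nm

λ_obs ≈ 1450 nm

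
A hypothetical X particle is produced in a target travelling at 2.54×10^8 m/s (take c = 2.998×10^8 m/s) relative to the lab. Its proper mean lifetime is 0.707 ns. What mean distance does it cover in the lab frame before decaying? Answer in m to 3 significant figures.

β = v/c = 2.54×10^8 / 2.998×10^8 = 0.84723
γ = 1/√(1 − 0.84723²) = 1.8824
Dilated lifetime: Δt = γτ₀ = 1.8824 × 0.707 ns = 1.3309 ns
d = vΔt = 0.84723c × 1.3309 ns = 2.5400×10^8 m/s × 1.3309×10^-9 s = 0.338 m

d ≈ 0.338 m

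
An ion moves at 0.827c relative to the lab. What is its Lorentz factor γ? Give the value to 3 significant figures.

γ = 1/√(1 − β²) = 1/√(1 − 0.827²) = 1/√(0.31607) = 1.78

γ ≈ 1.78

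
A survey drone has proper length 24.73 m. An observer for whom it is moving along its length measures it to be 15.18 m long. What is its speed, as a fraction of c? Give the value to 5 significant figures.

γ = L₀/L = 24.73/15.18 = 1.629117
β = √(1 − 1/γ²) = 0.78944

β ≈ 0.78944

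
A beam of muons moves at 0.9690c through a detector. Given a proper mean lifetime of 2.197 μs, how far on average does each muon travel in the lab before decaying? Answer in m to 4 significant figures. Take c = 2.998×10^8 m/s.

γ = 1/√(1 − 0.9690²) = 4.04759
Dilated lifetime: Δt = γτ₀ = 4.04759 × 2.197 μs = 8.89255 μs
d = vΔt = 0.9690c × 8.89255 μs = 2.90506×10^8 m/s × 8.89255×10^-6 s = 2583 m

d ≈ 2583 m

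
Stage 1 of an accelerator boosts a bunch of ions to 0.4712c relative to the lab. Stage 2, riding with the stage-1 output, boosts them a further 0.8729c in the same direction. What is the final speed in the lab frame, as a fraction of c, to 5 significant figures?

Compose boost 2: (0.8729 + 0.4712)/(1 + 0.8729×0.4712) = 1.3441/1.411310 = 0.95238

u ≈ 0.95238c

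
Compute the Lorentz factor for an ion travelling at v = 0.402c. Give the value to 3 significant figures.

γ ≈ 1.09

γ = 1/√(1 − β²) = 1/√(1 − 0.402²) = 1/√(0.83840) = 1.09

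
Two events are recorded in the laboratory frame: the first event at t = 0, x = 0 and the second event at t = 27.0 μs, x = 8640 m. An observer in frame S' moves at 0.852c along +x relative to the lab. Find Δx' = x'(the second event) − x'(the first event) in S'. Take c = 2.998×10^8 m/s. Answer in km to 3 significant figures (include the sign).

γ = 1/√(1 − 0.852²) = 1.9101
Δx' = γ(Δx − vΔt) = 1.9101 × (8640 m − 0.852×(2.998×10^8 m/s)×27.0×10^-6 s)
= 1.9101 × (1743.4 m) = 3.33 km

Δx' ≈ 3.33 km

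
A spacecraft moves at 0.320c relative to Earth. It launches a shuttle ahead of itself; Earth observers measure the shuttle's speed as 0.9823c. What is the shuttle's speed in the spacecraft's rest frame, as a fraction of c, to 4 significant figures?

u' ≈ 0.9659c

Inverse velocity addition: u' = (u − v)/(1 − uv/c²)
= (0.9823 − 0.320)/(1 − 0.9823×0.320) = 0.6623/0.685664 = 0.9659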